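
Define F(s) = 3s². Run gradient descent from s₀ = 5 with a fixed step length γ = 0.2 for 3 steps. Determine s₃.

-0.04

F′(s) = 6s
Step 1: F′(5) = 30; s₁ = 5 − 0.2·30 = -1
Step 2: F′(-1) = -6; s₂ = -1 − 0.2·(-6) = 0.2
Step 3: F′(0.2) = 1.2; s₃ = 0.2 − 0.2·1.2 = -0.04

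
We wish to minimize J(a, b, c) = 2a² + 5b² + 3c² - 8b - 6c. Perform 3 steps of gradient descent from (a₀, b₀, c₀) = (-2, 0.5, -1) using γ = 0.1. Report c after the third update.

0.872

∇J = (4a, 10b - 8, 6c - 6)
Step 1: at (-2, 0.5, -1), ∇J = (-8, -3, -12) → (-2, 0.5, -1) − 0.1·(-8, -3, -12) = (-1.2, 0.8, 0.2)
Step 2: at (-1.2, 0.8, 0.2), ∇J = (-4.8, 0, -4.8) → (-1.2, 0.8, 0.2) − 0.1·(-4.8, 0, -4.8) = (-0.72, 0.8, 0.68)
Step 3: at (-0.72, 0.8, 0.68), ∇J = (-2.88, 0, -1.92) → (-0.72, 0.8, 0.68) − 0.1·(-2.88, 0, -1.92) = (-0.432, 0.8, 0.872)
c = 0.872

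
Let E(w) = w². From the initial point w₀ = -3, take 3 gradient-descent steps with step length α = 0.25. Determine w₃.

E′(w) = 2w
Step 1: E′(-3) = -6; w₁ = -3 − 0.25·(-6) = -1.5
Step 2: E′(-1.5) = -3; w₂ = -1.5 − 0.25·(-3) = -0.75
Step 3: E′(-0.75) = -1.5; w₃ = -0.75 − 0.25·(-1.5) = -0.375

-0.375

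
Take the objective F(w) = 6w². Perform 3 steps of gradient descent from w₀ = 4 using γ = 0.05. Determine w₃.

0.256

F′(w) = 12w
Step 1: F′(4) = 48; w₁ = 4 − 0.05·48 = 1.6
Step 2: F′(1.6) = 19.2; w₂ = 1.6 − 0.05·19.2 = 0.64
Step 3: F′(0.64) = 7.68; w₃ = 0.64 − 0.05·7.68 = 0.256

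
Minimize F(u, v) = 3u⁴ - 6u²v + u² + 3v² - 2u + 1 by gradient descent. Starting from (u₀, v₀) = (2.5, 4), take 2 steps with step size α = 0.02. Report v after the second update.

3.900172

∇F = (12u³ - 12uv + 2u - 2, -6u² + 6v)
Step 1: at (2.5, 4), ∇F = (70.5, -13.5) → (2.5, 4) − 0.02·(70.5, -13.5) = (1.09, 4.27)
Step 2: at (1.09, 4.27), ∇F = (-40.131252, 18.4914) → (1.09, 4.27) − 0.02·(-40.131252, 18.4914) = (1.89262504, 3.900172)
v = 3.900172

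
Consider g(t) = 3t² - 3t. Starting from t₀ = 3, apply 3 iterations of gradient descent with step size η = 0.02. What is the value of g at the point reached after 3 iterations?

7.9575766272

g′(t) = 6t - 3
t₁ = 3 − 0.02·15 = 2.7
t₂ = 2.7 − 0.02·13.2 = 2.436
t₃ = 2.436 − 0.02·11.616 = 2.20368
g(2.20368) = 7.9575766272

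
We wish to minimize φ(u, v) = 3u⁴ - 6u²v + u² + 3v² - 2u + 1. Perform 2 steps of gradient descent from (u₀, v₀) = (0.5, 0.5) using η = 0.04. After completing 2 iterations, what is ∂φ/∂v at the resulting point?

∇φ = (12u³ - 12uv + 2u - 2, -6u² + 6v)
Step 1: at (0.5, 0.5), ∇φ = (-2.5, 1.5) → (0.5, 0.5) − 0.04·(-2.5, 1.5) = (0.6, 0.44)
Step 2: at (0.6, 0.44), ∇φ = (-1.376, 0.48) → (0.6, 0.44) − 0.04·(-1.376, 0.48) = (0.65504, 0.4208)
∂φ/∂v at (0.65504, 0.4208) = -0.0496644096

-0.0496644096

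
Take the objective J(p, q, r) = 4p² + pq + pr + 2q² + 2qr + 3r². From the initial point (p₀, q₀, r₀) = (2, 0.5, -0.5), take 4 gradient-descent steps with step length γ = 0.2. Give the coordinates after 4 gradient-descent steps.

(0.528, 0.2504, 0.3096)

∇J = (8p + q + r, p + 4q + 2r, p + 2q + 6r)
(p₁, q₁, r₁) = (2, 0.5, -0.5) − 0.2·(16, 3, 0) = (-1.2, -0.1, -0.5)
(p₂, q₂, r₂) = (-1.2, -0.1, -0.5) − 0.2·(-10.2, -2.6, -4.4) = (0.84, 0.42, 0.38)
(p₃, q₃, r₃) = (0.84, 0.42, 0.38) − 0.2·(7.52, 3.28, 3.96) = (-0.664, -0.236, -0.412)
(p₄, q₄, r₄) = (-0.664, -0.236, -0.412) − 0.2·(-5.96, -2.432, -3.608) = (0.528, 0.2504, 0.3096)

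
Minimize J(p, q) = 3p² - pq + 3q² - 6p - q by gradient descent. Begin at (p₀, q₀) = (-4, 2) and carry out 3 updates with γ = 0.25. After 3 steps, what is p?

2.5

∇J = (6p - q - 6, -p + 6q - 1)
(p₁, q₁) = (-4, 2) − 0.25·(-32, 15) = (4, -1.75)
(p₂, q₂) = (4, -1.75) − 0.25·(19.75, -15.5) = (-0.9375, 2.125)
(p₃, q₃) = (-0.9375, 2.125) − 0.25·(-13.75, 12.6875) = (2.5, -1.046875)
p = 2.5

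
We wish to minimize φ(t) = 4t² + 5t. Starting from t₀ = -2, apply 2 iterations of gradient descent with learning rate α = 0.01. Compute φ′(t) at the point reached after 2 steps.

φ′(t) = 8t + 5
Step 1: φ′(-2) = -11; t₁ = -2 − 0.01·(-11) = -1.89
Step 2: φ′(-1.89) = -10.12; t₂ = -1.89 − 0.01·(-10.12) = -1.7888
φ′(t) at (-1.7888) = -9.3104

-9.3104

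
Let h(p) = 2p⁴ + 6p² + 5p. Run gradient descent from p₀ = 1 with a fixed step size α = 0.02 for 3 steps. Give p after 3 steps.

h′(p) = 8p³ + 12p + 5
p₁ = 1 − 0.02·25 = 0.5
p₂ = 0.5 − 0.02·12 = 0.26
p₃ = 0.26 − 0.02·8.260608 = 0.09478784

0.09478784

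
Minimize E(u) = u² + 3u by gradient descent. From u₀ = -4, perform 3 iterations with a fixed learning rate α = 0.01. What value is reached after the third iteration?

E′(u) = 2u + 3
Step 1: E′(-4) = -5; u₁ = -4 − 0.01·(-5) = -3.95
Step 2: E′(-3.95) = -4.9; u₂ = -3.95 − 0.01·(-4.9) = -3.901
Step 3: E′(-3.901) = -4.802; u₃ = -3.901 − 0.01·(-4.802) = -3.85298

-3.85298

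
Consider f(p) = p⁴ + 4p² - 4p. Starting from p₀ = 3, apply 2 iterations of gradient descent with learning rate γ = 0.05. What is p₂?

f′(p) = 4p³ + 8p - 4
Step 1: f′(3) = 128; p₁ = 3 − 0.05·128 = -3.4
Step 2: f′(-3.4) = -188.416; p₂ = -3.4 − 0.05·(-188.416) = 6.0208

6.0208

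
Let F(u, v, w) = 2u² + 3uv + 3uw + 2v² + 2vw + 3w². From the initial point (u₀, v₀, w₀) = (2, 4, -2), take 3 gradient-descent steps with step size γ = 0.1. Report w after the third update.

∇F = (4u + 3v + 3w, 3u + 4v + 2w, 3u + 2v + 6w)
Step 1: at (2, 4, -2), ∇F = (14, 18, 2) → (2, 4, -2) − 0.1·(14, 18, 2) = (0.6, 2.2, -2.2)
Step 2: at (0.6, 2.2, -2.2), ∇F = (2.4, 6.2, -7) → (0.6, 2.2, -2.2) − 0.1·(2.4, 6.2, -7) = (0.36, 1.58, -1.5)
Step 3: at (0.36, 1.58, -1.5), ∇F = (1.68, 4.4, -4.76) → (0.36, 1.58, -1.5) − 0.1·(1.68, 4.4, -4.76) = (0.192, 1.14, -1.024)
w = -1.024

-1.024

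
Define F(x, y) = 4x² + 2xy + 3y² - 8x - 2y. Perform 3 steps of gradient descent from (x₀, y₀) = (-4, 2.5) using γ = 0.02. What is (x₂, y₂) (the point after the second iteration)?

∇F = (8x + 2y - 8, 2x + 6y - 2)
(x₁, y₁) = (-4, 2.5) − 0.02·(-35, 5) = (-3.3, 2.4)
(x₂, y₂) = (-3.3, 2.4) − 0.02·(-29.6, 5.8) = (-2.708, 2.284)

(-2.708, 2.284)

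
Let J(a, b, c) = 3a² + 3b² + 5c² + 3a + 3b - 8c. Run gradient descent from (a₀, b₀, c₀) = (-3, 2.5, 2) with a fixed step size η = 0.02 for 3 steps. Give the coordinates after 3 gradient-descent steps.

∇J = (6a + 3, 6b + 3, 10c - 8)
(a₁, b₁, c₁) = (-3, 2.5, 2) − 0.02·(-15, 18, 12) = (-2.7, 2.14, 1.76)
(a₂, b₂, c₂) = (-2.7, 2.14, 1.76) − 0.02·(-13.2, 15.84, 9.6) = (-2.436, 1.8232, 1.568)
(a₃, b₃, c₃) = (-2.436, 1.8232, 1.568) − 0.02·(-11.616, 13.9392, 7.68) = (-2.20368, 1.544416, 1.4144)

(-2.20368, 1.544416, 1.4144)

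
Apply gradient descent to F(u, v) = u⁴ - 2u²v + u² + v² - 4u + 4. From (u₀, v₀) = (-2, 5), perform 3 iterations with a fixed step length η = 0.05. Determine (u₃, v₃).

∇F = (4u³ - 4uv + 2u - 4, -2u² + 2v)
Step 1: at (-2, 5), ∇F = (0, 2) → (-2, 5) − 0.05·(0, 2) = (-2, 4.9)
Step 2: at (-2, 4.9), ∇F = (-0.8, 1.8) → (-2, 4.9) − 0.05·(-0.8, 1.8) = (-1.96, 4.81)
Step 3: at (-1.96, 4.81), ∇F = (-0.327744, 1.9368) → (-1.96, 4.81) − 0.05·(-0.327744, 1.9368) = (-1.9436128, 4.71316)

(-1.9436128, 4.71316)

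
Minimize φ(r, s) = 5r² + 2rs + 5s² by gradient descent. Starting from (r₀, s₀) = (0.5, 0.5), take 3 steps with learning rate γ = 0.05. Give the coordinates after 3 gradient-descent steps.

(0.032, 0.032)

∇φ = (10r + 2s, 2r + 10s)
Step 1: at (0.5, 0.5), ∇φ = (6, 6) → (0.5, 0.5) − 0.05·(6, 6) = (0.2, 0.2)
Step 2: at (0.2, 0.2), ∇φ = (2.4, 2.4) → (0.2, 0.2) − 0.05·(2.4, 2.4) = (0.08, 0.08)
Step 3: at (0.08, 0.08), ∇φ = (0.96, 0.96) → (0.08, 0.08) − 0.05·(0.96, 0.96) = (0.032, 0.032)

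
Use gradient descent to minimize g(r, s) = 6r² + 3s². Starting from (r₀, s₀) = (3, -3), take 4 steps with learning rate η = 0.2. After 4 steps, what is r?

11.5248

∇g = (12r, 6s)
(r₁, s₁) = (3, -3) − 0.2·(36, -18) = (-4.2, 0.6)
(r₂, s₂) = (-4.2, 0.6) − 0.2·(-50.4, 3.6) = (5.88, -0.12)
(r₃, s₃) = (5.88, -0.12) − 0.2·(70.56, -0.72) = (-8.232, 0.024)
(r₄, s₄) = (-8.232, 0.024) − 0.2·(-98.784, 0.144) = (11.5248, -0.0048)
r = 11.5248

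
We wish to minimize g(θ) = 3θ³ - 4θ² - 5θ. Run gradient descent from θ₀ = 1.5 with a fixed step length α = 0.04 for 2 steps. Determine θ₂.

g′(θ) = 9θ² - 8θ - 5
θ₁ = 1.5 − 0.04·3.25 = 1.37
θ₂ = 1.37 − 0.04·0.9321 = 1.332716

1.332716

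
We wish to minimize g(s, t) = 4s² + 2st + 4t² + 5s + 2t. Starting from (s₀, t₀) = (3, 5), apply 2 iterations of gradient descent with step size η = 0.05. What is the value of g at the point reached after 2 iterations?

∇g = (8s + 2t + 5, 2s + 8t + 2)
Step 1: at (3, 5), ∇g = (39, 48) → (3, 5) − 0.05·(39, 48) = (1.05, 2.6)
Step 2: at (1.05, 2.6), ∇g = (18.6, 24.9) → (1.05, 2.6) − 0.05·(18.6, 24.9) = (0.12, 1.355)
g(0.12, 1.355) = 11.0369

11.0369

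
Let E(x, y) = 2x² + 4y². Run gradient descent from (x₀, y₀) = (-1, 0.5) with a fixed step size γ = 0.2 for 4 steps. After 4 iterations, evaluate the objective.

∇E = (4x, 8y)
Step 1: at (-1, 0.5), ∇E = (-4, 4) → (-1, 0.5) − 0.2·(-4, 4) = (-0.2, -0.3)
Step 2: at (-0.2, -0.3), ∇E = (-0.8, -2.4) → (-0.2, -0.3) − 0.2·(-0.8, -2.4) = (-0.04, 0.18)
Step 3: at (-0.04, 0.18), ∇E = (-0.16, 1.44) → (-0.04, 0.18) − 0.2·(-0.16, 1.44) = (-0.008, -0.108)
Step 4: at (-0.008, -0.108), ∇E = (-0.032, -0.864) → (-0.008, -0.108) − 0.2·(-0.032, -0.864) = (-0.0016, 0.0648)
E(-0.0016, 0.0648) = 0.01680128

0.01680128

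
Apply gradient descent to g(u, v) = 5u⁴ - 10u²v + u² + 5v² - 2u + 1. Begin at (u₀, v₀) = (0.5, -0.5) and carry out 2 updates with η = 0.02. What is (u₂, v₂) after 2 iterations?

∇g = (20u³ - 20uv + 2u - 2, -10u² + 10v)
(u₁, v₁) = (0.5, -0.5) − 0.02·(6.5, -7.5) = (0.37, -0.35)
(u₂, v₂) = (0.37, -0.35) − 0.02·(2.34306, -4.869) = (0.3231388, -0.25262)

(0.3231388, -0.25262)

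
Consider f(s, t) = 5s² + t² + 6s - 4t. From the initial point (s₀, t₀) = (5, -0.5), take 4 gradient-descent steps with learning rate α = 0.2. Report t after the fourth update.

∇f = (10s + 6, 2t - 4)
(s₁, t₁) = (5, -0.5) − 0.2·(56, -5) = (-6.2, 0.5)
(s₂, t₂) = (-6.2, 0.5) − 0.2·(-56, -3) = (5, 1.1)
(s₃, t₃) = (5, 1.1) − 0.2·(56, -1.8) = (-6.2, 1.46)
(s₄, t₄) = (-6.2, 1.46) − 0.2·(-56, -1.08) = (5, 1.676)
t = 1.676

1.676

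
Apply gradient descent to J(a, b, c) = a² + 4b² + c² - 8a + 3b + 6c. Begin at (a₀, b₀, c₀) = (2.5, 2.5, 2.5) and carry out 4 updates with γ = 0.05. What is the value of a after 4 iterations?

3.01585

∇J = (2a - 8, 8b + 3, 2c + 6)
Step 1: at (2.5, 2.5, 2.5), ∇J = (-3, 23, 11) → (2.5, 2.5, 2.5) − 0.05·(-3, 23, 11) = (2.65, 1.35, 1.95)
Step 2: at (2.65, 1.35, 1.95), ∇J = (-2.7, 13.8, 9.9) → (2.65, 1.35, 1.95) − 0.05·(-2.7, 13.8, 9.9) = (2.785, 0.66, 1.455)
Step 3: at (2.785, 0.66, 1.455), ∇J = (-2.43, 8.28, 8.91) → (2.785, 0.66, 1.455) − 0.05·(-2.43, 8.28, 8.91) = (2.9065, 0.246, 1.0095)
Step 4: at (2.9065, 0.246, 1.0095), ∇J = (-2.187, 4.968, 8.019) → (2.9065, 0.246, 1.0095) − 0.05·(-2.187, 4.968, 8.019) = (3.01585, -0.0024, 0.60855)
a = 3.01585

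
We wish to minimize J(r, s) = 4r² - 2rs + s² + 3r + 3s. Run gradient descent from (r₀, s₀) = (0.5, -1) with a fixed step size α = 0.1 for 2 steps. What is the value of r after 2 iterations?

∇J = (8r - 2s + 3, -2r + 2s + 3)
Step 1: at (0.5, -1), ∇J = (9, 0) → (0.5, -1) − 0.1·(9, 0) = (-0.4, -1)
Step 2: at (-0.4, -1), ∇J = (1.8, 1.8) → (-0.4, -1) − 0.1·(1.8, 1.8) = (-0.58, -1.18)
r = -0.58

-0.58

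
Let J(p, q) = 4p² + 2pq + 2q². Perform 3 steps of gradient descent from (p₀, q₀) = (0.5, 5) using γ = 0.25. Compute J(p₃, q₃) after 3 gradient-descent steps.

∇J = (8p + 2q, 2p + 4q)
(p₁, q₁) = (0.5, 5) − 0.25·(14, 21) = (-3, -0.25)
(p₂, q₂) = (-3, -0.25) − 0.25·(-24.5, -7) = (3.125, 1.5)
(p₃, q₃) = (3.125, 1.5) − 0.25·(28, 12.25) = (-3.875, -1.5625)
J(-3.875, -1.5625) = 77.0546875

77.0546875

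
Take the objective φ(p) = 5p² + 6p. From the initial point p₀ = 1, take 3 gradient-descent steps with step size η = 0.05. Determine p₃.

-0.4

φ′(p) = 10p + 6
Step 1: φ′(1) = 16; p₁ = 1 − 0.05·16 = 0.2
Step 2: φ′(0.2) = 8; p₂ = 0.2 − 0.05·8 = -0.2
Step 3: φ′(-0.2) = 4; p₃ = -0.2 − 0.05·4 = -0.4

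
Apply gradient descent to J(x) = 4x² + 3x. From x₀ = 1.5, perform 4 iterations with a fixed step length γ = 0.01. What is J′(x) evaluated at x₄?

10.7458944

J′(x) = 8x + 3
Step 1: J′(1.5) = 15; x₁ = 1.5 − 0.01·15 = 1.35
Step 2: J′(1.35) = 13.8; x₂ = 1.35 − 0.01·13.8 = 1.212
Step 3: J′(1.212) = 12.696; x₃ = 1.212 − 0.01·12.696 = 1.08504
Step 4: J′(1.08504) = 11.68032; x₄ = 1.08504 − 0.01·11.68032 = 0.9682368
J′(x) at (0.9682368) = 10.7458944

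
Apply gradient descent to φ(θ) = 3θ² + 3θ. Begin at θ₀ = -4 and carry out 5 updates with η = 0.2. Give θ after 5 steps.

-0.49888

φ′(θ) = 6θ + 3
θ₁ = -4 − 0.2·(-21) = 0.2
θ₂ = 0.2 − 0.2·4.2 = -0.64
θ₃ = -0.64 − 0.2·(-0.84) = -0.472
θ₄ = -0.472 − 0.2·0.168 = -0.5056
θ₅ = -0.5056 − 0.2·(-0.0336) = -0.49888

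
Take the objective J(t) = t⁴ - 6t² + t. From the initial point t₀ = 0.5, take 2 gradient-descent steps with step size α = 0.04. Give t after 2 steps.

J′(t) = 4t³ - 12t + 1
Step 1: J′(0.5) = -4.5; t₁ = 0.5 − 0.04·(-4.5) = 0.68
Step 2: J′(0.68) = -5.902272; t₂ = 0.68 − 0.04·(-5.902272) = 0.91609088

0.91609088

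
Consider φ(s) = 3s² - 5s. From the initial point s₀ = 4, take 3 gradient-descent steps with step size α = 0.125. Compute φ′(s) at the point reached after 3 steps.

φ′(s) = 6s - 5
s₁ = 4 − 0.125·19 = 1.625
s₂ = 1.625 − 0.125·4.75 = 1.03125
s₃ = 1.03125 − 0.125·1.1875 = 0.8828125
φ′(s) at (0.8828125) = 0.296875

0.296875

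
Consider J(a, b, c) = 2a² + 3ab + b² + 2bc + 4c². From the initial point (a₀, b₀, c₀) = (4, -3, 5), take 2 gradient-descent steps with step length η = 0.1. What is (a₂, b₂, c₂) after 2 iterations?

(3.36, -4.99, 1.24)

∇J = (4a + 3b, 3a + 2b + 2c, 2b + 8c)
(a₁, b₁, c₁) = (4, -3, 5) − 0.1·(7, 16, 34) = (3.3, -4.6, 1.6)
(a₂, b₂, c₂) = (3.3, -4.6, 1.6) − 0.1·(-0.6, 3.9, 3.6) = (3.36, -4.99, 1.24)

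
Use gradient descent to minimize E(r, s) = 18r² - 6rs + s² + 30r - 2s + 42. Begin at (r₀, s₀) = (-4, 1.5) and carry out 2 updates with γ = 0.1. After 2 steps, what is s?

4.38

∇E = (36r - 6s + 30, -6r + 2s - 2)
(r₁, s₁) = (-4, 1.5) − 0.1·(-123, 25) = (8.3, -1)
(r₂, s₂) = (8.3, -1) − 0.1·(334.8, -53.8) = (-25.18, 4.38)
s = 4.38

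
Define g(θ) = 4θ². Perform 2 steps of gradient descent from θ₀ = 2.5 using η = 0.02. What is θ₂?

1.764

g′(θ) = 8θ
θ₁ = 2.5 − 0.02·20 = 2.1
θ₂ = 2.1 − 0.02·16.8 = 1.764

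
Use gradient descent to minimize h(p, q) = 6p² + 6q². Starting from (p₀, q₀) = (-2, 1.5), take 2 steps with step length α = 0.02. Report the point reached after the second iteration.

∇h = (12p, 12q)
(p₁, q₁) = (-2, 1.5) − 0.02·(-24, 18) = (-1.52, 1.14)
(p₂, q₂) = (-1.52, 1.14) − 0.02·(-18.24, 13.68) = (-1.1552, 0.8664)

(-1.1552, 0.8664)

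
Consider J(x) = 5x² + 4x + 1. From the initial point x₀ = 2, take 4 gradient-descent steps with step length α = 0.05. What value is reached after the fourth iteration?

J′(x) = 10x + 4
x₁ = 2 − 0.05·24 = 0.8
x₂ = 0.8 − 0.05·12 = 0.2
x₃ = 0.2 − 0.05·6 = -0.1
x₄ = -0.1 − 0.05·3 = -0.25

-0.25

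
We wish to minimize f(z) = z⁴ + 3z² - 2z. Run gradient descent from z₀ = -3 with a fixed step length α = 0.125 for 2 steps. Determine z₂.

-1095

f′(z) = 4z³ + 6z - 2
Step 1: f′(-3) = -128; z₁ = -3 − 0.125·(-128) = 13
Step 2: f′(13) = 8864; z₂ = 13 − 0.125·8864 = -1095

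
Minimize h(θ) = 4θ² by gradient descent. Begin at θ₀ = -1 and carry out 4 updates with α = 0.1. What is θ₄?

-0.0016

h′(θ) = 8θ
Step 1: h′(-1) = -8; θ₁ = -1 − 0.1·(-8) = -0.2
Step 2: h′(-0.2) = -1.6; θ₂ = -0.2 − 0.1·(-1.6) = -0.04
Step 3: h′(-0.04) = -0.32; θ₃ = -0.04 − 0.1·(-0.32) = -0.008
Step 4: h′(-0.008) = -0.064; θ₄ = -0.008 − 0.1·(-0.064) = -0.0016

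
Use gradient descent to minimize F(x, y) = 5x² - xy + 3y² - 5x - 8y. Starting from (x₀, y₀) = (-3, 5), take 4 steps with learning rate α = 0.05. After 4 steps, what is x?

0.55771875

∇F = (10x - y - 5, -x + 6y - 8)
Step 1: at (-3, 5), ∇F = (-40, 25) → (-3, 5) − 0.05·(-40, 25) = (-1, 3.75)
Step 2: at (-1, 3.75), ∇F = (-18.75, 15.5) → (-1, 3.75) − 0.05·(-18.75, 15.5) = (-0.0625, 2.975)
Step 3: at (-0.0625, 2.975), ∇F = (-8.6, 9.9125) → (-0.0625, 2.975) − 0.05·(-8.6, 9.9125) = (0.3675, 2.479375)
Step 4: at (0.3675, 2.479375), ∇F = (-3.804375, 6.50875) → (0.3675, 2.479375) − 0.05·(-3.804375, 6.50875) = (0.55771875, 2.1539375)
x = 0.55771875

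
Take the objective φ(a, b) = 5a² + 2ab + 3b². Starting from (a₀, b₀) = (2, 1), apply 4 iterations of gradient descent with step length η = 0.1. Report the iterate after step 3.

∇φ = (10a + 2b, 2a + 6b)
(a₁, b₁) = (2, 1) − 0.1·(22, 10) = (-0.2, 0)
(a₂, b₂) = (-0.2, 0) − 0.1·(-2, -0.4) = (0, 0.04)
(a₃, b₃) = (0, 0.04) − 0.1·(0.08, 0.24) = (-0.008, 0.016)

(-0.008, 0.016)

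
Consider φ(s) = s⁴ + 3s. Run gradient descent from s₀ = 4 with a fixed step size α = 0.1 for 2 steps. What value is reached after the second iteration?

4179.1836

φ′(s) = 4s³ + 3
s₁ = 4 − 0.1·259 = -21.9
s₂ = -21.9 − 0.1·(-42010.836) = 4179.1836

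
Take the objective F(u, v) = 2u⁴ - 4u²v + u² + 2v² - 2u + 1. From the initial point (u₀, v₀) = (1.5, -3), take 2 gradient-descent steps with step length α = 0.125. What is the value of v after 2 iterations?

20.9375

∇F = (8u³ - 8uv + 2u - 2, -4u² + 4v)
(u₁, v₁) = (1.5, -3) − 0.125·(64, -21) = (-6.5, -0.375)
(u₂, v₂) = (-6.5, -0.375) − 0.125·(-2231.5, -170.5) = (272.4375, 20.9375)
v = 20.9375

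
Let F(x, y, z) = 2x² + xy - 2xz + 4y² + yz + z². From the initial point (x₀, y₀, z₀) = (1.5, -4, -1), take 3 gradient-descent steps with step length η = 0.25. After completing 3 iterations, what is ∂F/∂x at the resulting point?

6.828125

∇F = (4x + y - 2z, x + 8y + z, -2x + y + 2z)
Step 1: at (1.5, -4, -1), ∇F = (4, -31.5, -9) → (1.5, -4, -1) − 0.25·(4, -31.5, -9) = (0.5, 3.875, 1.25)
Step 2: at (0.5, 3.875, 1.25), ∇F = (3.375, 32.75, 5.375) → (0.5, 3.875, 1.25) − 0.25·(3.375, 32.75, 5.375) = (-0.34375, -4.3125, -0.09375)
Step 3: at (-0.34375, -4.3125, -0.09375), ∇F = (-5.5, -34.9375, -3.8125) → (-0.34375, -4.3125, -0.09375) − 0.25·(-5.5, -34.9375, -3.8125) = (1.03125, 4.421875, 0.859375)
∂F/∂x at (1.03125, 4.421875, 0.859375) = 6.828125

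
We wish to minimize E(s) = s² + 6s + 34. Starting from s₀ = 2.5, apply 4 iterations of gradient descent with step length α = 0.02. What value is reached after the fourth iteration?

E′(s) = 2s + 6
s₁ = 2.5 − 0.02·11 = 2.28
s₂ = 2.28 − 0.02·10.56 = 2.0688
s₃ = 2.0688 − 0.02·10.1376 = 1.866048
s₄ = 1.866048 − 0.02·9.732096 = 1.67140608

1.67140608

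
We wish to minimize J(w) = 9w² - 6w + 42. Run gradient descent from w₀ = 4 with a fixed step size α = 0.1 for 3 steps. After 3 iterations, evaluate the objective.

72.719424

J′(w) = 18w - 6
w₁ = 4 − 0.1·66 = -2.6
w₂ = -2.6 − 0.1·(-52.8) = 2.68
w₃ = 2.68 − 0.1·42.24 = -1.544
J(-1.544) = 72.719424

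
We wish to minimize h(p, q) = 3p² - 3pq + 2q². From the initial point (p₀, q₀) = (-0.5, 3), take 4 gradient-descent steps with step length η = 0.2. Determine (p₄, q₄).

(-0.08, 0.48)

∇h = (6p - 3q, -3p + 4q)
(p₁, q₁) = (-0.5, 3) − 0.2·(-12, 13.5) = (1.9, 0.3)
(p₂, q₂) = (1.9, 0.3) − 0.2·(10.5, -4.5) = (-0.2, 1.2)
(p₃, q₃) = (-0.2, 1.2) − 0.2·(-4.8, 5.4) = (0.76, 0.12)
(p₄, q₄) = (0.76, 0.12) − 0.2·(4.2, -1.8) = (-0.08, 0.48)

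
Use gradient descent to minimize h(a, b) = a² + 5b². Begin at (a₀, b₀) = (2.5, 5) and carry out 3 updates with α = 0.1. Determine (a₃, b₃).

∇h = (2a, 10b)
Step 1: at (2.5, 5), ∇h = (5, 50) → (2.5, 5) − 0.1·(5, 50) = (2, 0)
Step 2: at (2, 0), ∇h = (4, 0) → (2, 0) − 0.1·(4, 0) = (1.6, 0)
Step 3: at (1.6, 0), ∇h = (3.2, 0) → (1.6, 0) − 0.1·(3.2, 0) = (1.28, 0)

(1.28, 0)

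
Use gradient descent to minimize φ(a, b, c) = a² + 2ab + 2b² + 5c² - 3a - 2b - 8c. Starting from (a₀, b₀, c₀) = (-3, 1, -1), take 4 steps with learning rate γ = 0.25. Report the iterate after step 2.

∇φ = (2a + 2b - 3, 2a + 4b - 2, 10c - 8)
Step 1: at (-3, 1, -1), ∇φ = (-7, -4, -18) → (-3, 1, -1) − 0.25·(-7, -4, -18) = (-1.25, 2, 3.5)
Step 2: at (-1.25, 2, 3.5), ∇φ = (-1.5, 3.5, 27) → (-1.25, 2, 3.5) − 0.25·(-1.5, 3.5, 27) = (-0.875, 1.125, -3.25)

(-0.875, 1.125, -3.25)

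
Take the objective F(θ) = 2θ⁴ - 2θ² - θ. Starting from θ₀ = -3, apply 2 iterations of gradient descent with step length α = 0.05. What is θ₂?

F′(θ) = 8θ³ - 4θ - 1
θ₁ = -3 − 0.05·(-205) = 7.25
θ₂ = 7.25 − 0.05·3018.625 = -143.68125

-143.68125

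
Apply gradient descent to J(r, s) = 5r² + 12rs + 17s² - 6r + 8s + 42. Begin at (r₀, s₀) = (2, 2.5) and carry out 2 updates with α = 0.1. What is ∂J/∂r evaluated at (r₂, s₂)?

∇J = (10r + 12s - 6, 12r + 34s + 8)
Step 1: at (2, 2.5), ∇J = (44, 117) → (2, 2.5) − 0.1·(44, 117) = (-2.4, -9.2)
Step 2: at (-2.4, -9.2), ∇J = (-140.4, -333.6) → (-2.4, -9.2) − 0.1·(-140.4, -333.6) = (11.64, 24.16)
∂J/∂r at (11.64, 24.16) = 400.32

400.32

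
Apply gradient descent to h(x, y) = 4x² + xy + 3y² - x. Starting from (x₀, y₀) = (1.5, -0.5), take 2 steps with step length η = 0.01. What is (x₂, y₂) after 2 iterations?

∇h = (8x + y - 1, x + 6y)
Step 1: at (1.5, -0.5), ∇h = (10.5, -1.5) → (1.5, -0.5) − 0.01·(10.5, -1.5) = (1.395, -0.485)
Step 2: at (1.395, -0.485), ∇h = (9.675, -1.515) → (1.395, -0.485) − 0.01·(9.675, -1.515) = (1.29825, -0.46985)

(1.29825, -0.46985)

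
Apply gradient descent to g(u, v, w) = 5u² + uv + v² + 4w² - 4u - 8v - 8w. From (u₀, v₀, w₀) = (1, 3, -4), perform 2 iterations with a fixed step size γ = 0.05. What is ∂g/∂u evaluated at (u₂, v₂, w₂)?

∇g = (10u + v - 4, u + 2v - 8, 8w - 8)
Step 1: at (1, 3, -4), ∇g = (9, -1, -40) → (1, 3, -4) − 0.05·(9, -1, -40) = (0.55, 3.05, -2)
Step 2: at (0.55, 3.05, -2), ∇g = (4.55, -1.35, -24) → (0.55, 3.05, -2) − 0.05·(4.55, -1.35, -24) = (0.3225, 3.1175, -0.8)
∂g/∂u at (0.3225, 3.1175, -0.8) = 2.3425

2.3425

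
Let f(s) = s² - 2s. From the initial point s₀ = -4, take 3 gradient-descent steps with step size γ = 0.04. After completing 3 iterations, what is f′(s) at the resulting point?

f′(s) = 2s - 2
s₁ = -4 − 0.04·(-10) = -3.6
s₂ = -3.6 − 0.04·(-9.2) = -3.232
s₃ = -3.232 − 0.04·(-8.464) = -2.89344
f′(s) at (-2.89344) = -7.78688

-7.78688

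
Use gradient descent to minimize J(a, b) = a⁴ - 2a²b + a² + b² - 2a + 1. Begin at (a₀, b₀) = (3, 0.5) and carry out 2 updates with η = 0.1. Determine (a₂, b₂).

(163.0224, 13.312)

∇J = (4a³ - 4ab + 2a - 2, -2a² + 2b)
Step 1: at (3, 0.5), ∇J = (106, -17) → (3, 0.5) − 0.1·(106, -17) = (-7.6, 2.2)
Step 2: at (-7.6, 2.2), ∇J = (-1706.224, -111.12) → (-7.6, 2.2) − 0.1·(-1706.224, -111.12) = (163.0224, 13.312)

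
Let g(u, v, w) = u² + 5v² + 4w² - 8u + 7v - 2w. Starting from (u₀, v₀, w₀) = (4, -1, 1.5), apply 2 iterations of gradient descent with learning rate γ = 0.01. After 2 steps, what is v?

-0.943

∇g = (2u - 8, 10v + 7, 8w - 2)
Step 1: at (4, -1, 1.5), ∇g = (0, -3, 10) → (4, -1, 1.5) − 0.01·(0, -3, 10) = (4, -0.97, 1.4)
Step 2: at (4, -0.97, 1.4), ∇g = (0, -2.7, 9.2) → (4, -0.97, 1.4) − 0.01·(0, -2.7, 9.2) = (4, -0.943, 1.308)
v = -0.943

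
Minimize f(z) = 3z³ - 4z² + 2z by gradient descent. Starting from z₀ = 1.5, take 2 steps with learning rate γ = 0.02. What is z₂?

f′(z) = 9z² - 8z + 2
Step 1: f′(1.5) = 10.25; z₁ = 1.5 − 0.02·10.25 = 1.295
Step 2: f′(1.295) = 6.733225; z₂ = 1.295 − 0.02·6.733225 = 1.1603355

1.1603355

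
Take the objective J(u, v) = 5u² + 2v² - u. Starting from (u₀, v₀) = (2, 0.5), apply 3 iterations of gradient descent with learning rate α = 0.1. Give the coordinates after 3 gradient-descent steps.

∇J = (10u - 1, 4v)
(u₁, v₁) = (2, 0.5) − 0.1·(19, 2) = (0.1, 0.3)
(u₂, v₂) = (0.1, 0.3) − 0.1·(0, 1.2) = (0.1, 0.18)
(u₃, v₃) = (0.1, 0.18) − 0.1·(0, 0.72) = (0.1, 0.108)

(0.1, 0.108)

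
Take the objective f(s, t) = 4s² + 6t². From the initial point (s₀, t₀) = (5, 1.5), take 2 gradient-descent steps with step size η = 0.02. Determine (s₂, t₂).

(3.528, 0.8664)

∇f = (8s, 12t)
(s₁, t₁) = (5, 1.5) − 0.02·(40, 18) = (4.2, 1.14)
(s₂, t₂) = (4.2, 1.14) − 0.02·(33.6, 13.68) = (3.528, 0.8664)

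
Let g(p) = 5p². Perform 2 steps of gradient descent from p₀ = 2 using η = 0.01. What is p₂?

g′(p) = 10p
p₁ = 2 − 0.01·20 = 1.8
p₂ = 1.8 − 0.01·18 = 1.62

1.62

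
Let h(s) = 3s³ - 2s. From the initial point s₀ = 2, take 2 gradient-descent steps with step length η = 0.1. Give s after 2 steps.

-2.964

h′(s) = 9s² - 2
Step 1: h′(2) = 34; s₁ = 2 − 0.1·34 = -1.4
Step 2: h′(-1.4) = 15.64; s₂ = -1.4 − 0.1·15.64 = -2.964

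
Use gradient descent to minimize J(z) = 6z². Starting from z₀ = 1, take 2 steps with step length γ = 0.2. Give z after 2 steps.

J′(z) = 12z
Step 1: J′(1) = 12; z₁ = 1 − 0.2·12 = -1.4
Step 2: J′(-1.4) = -16.8; z₂ = -1.4 − 0.2·(-16.8) = 1.96

1.96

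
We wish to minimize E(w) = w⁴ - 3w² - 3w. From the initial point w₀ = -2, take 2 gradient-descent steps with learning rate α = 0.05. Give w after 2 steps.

-0.832175

E′(w) = 4w³ - 6w - 3
w₁ = -2 − 0.05·(-23) = -0.85
w₂ = -0.85 − 0.05·(-0.3565) = -0.832175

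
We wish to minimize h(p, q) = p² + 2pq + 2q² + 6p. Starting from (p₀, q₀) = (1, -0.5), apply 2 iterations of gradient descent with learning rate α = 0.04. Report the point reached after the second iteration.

∇h = (2p + 2q + 6, 2p + 4q)
Step 1: at (1, -0.5), ∇h = (7, 0) → (1, -0.5) − 0.04·(7, 0) = (0.72, -0.5)
Step 2: at (0.72, -0.5), ∇h = (6.44, -0.56) → (0.72, -0.5) − 0.04·(6.44, -0.56) = (0.4624, -0.4776)

(0.4624, -0.4776)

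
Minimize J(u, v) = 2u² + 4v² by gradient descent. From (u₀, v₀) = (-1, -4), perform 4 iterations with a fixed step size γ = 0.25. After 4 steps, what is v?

-4

∇J = (4u, 8v)
(u₁, v₁) = (-1, -4) − 0.25·(-4, -32) = (0, 4)
(u₂, v₂) = (0, 4) − 0.25·(0, 32) = (0, -4)
(u₃, v₃) = (0, -4) − 0.25·(0, -32) = (0, 4)
(u₄, v₄) = (0, 4) − 0.25·(0, 32) = (0, -4)
v = -4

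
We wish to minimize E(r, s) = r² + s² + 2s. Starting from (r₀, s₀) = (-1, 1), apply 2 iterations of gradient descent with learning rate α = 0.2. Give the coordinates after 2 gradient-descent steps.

∇E = (2r, 2s + 2)
Step 1: at (-1, 1), ∇E = (-2, 4) → (-1, 1) − 0.2·(-2, 4) = (-0.6, 0.2)
Step 2: at (-0.6, 0.2), ∇E = (-1.2, 2.4) → (-0.6, 0.2) − 0.2·(-1.2, 2.4) = (-0.36, -0.28)

(-0.36, -0.28)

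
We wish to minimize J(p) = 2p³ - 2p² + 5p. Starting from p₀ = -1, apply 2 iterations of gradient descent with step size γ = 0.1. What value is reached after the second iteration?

J′(p) = 6p² - 4p + 5
Step 1: J′(-1) = 15; p₁ = -1 − 0.1·15 = -2.5
Step 2: J′(-2.5) = 52.5; p₂ = -2.5 − 0.1·52.5 = -7.75

-7.75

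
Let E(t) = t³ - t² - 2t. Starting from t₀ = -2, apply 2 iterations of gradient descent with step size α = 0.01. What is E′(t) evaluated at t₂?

E′(t) = 3t² - 2t - 2
t₁ = -2 − 0.01·14 = -2.14
t₂ = -2.14 − 0.01·16.0188 = -2.300188
E′(t) at (-2.300188) = 18.472970506032

18.472970506032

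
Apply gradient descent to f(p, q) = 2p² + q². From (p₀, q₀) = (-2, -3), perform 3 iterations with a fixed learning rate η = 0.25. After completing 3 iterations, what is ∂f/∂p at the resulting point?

0

∇f = (4p, 2q)
Step 1: at (-2, -3), ∇f = (-8, -6) → (-2, -3) − 0.25·(-8, -6) = (0, -1.5)
Step 2: at (0, -1.5), ∇f = (0, -3) → (0, -1.5) − 0.25·(0, -3) = (0, -0.75)
Step 3: at (0, -0.75), ∇f = (0, -1.5) → (0, -0.75) − 0.25·(0, -1.5) = (0, -0.375)
∂f/∂p at (0, -0.375) = 0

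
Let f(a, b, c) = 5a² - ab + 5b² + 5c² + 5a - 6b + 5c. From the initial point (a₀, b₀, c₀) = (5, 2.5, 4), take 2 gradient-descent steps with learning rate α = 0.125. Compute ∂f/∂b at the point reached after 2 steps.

-2.1875

∇f = (10a - b + 5, -a + 10b - 6, 10c + 5)
Step 1: at (5, 2.5, 4), ∇f = (52.5, 14, 45) → (5, 2.5, 4) − 0.125·(52.5, 14, 45) = (-1.5625, 0.75, -1.625)
Step 2: at (-1.5625, 0.75, -1.625), ∇f = (-11.375, 3.0625, -11.25) → (-1.5625, 0.75, -1.625) − 0.125·(-11.375, 3.0625, -11.25) = (-0.140625, 0.3671875, -0.21875)
∂f/∂b at (-0.140625, 0.3671875, -0.21875) = -2.1875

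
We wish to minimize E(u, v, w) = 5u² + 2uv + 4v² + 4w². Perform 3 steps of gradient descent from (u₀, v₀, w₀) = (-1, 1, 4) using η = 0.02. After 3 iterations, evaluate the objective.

25.290442256384

∇E = (10u + 2v, 2u + 8v, 8w)
Step 1: at (-1, 1, 4), ∇E = (-8, 6, 32) → (-1, 1, 4) − 0.02·(-8, 6, 32) = (-0.84, 0.88, 3.36)
Step 2: at (-0.84, 0.88, 3.36), ∇E = (-6.64, 5.36, 26.88) → (-0.84, 0.88, 3.36) − 0.02·(-6.64, 5.36, 26.88) = (-0.7072, 0.7728, 2.8224)
Step 3: at (-0.7072, 0.7728, 2.8224), ∇E = (-5.5264, 4.768, 22.5792) → (-0.7072, 0.7728, 2.8224) − 0.02·(-5.5264, 4.768, 22.5792) = (-0.596672, 0.67744, 2.370816)
E(-0.596672, 0.67744, 2.370816) = 25.290442256384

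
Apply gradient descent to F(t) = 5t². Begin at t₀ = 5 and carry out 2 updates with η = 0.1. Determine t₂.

F′(t) = 10t
Step 1: F′(5) = 50; t₁ = 5 − 0.1·50 = 0
Step 2: F′(0) = 0; t₂ = 0 − 0.1·0 = 0

0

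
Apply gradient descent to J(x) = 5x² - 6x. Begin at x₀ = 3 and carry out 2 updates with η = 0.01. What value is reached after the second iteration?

J′(x) = 10x - 6
x₁ = 3 − 0.01·24 = 2.76
x₂ = 2.76 − 0.01·21.6 = 2.544

2.544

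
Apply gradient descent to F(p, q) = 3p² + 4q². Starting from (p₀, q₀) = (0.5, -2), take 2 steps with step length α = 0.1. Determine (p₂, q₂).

(0.08, -0.08)

∇F = (6p, 8q)
Step 1: at (0.5, -2), ∇F = (3, -16) → (0.5, -2) − 0.1·(3, -16) = (0.2, -0.4)
Step 2: at (0.2, -0.4), ∇F = (1.2, -3.2) → (0.2, -0.4) − 0.1·(1.2, -3.2) = (0.08, -0.08)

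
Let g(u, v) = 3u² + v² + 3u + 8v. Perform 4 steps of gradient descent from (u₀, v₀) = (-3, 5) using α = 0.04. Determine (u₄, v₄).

∇g = (6u + 3, 2v + 8)
(u₁, v₁) = (-3, 5) − 0.04·(-15, 18) = (-2.4, 4.28)
(u₂, v₂) = (-2.4, 4.28) − 0.04·(-11.4, 16.56) = (-1.944, 3.6176)
(u₃, v₃) = (-1.944, 3.6176) − 0.04·(-8.664, 15.2352) = (-1.59744, 3.008192)
(u₄, v₄) = (-1.59744, 3.008192) − 0.04·(-6.58464, 14.016384) = (-1.3340544, 2.44753664)

(-1.3340544, 2.44753664)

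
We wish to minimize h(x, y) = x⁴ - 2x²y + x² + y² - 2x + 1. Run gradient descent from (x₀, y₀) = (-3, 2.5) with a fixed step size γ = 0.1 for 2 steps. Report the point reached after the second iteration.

(-57.0544, 9.312)

∇h = (4x³ - 4xy + 2x - 2, -2x² + 2y)
Step 1: at (-3, 2.5), ∇h = (-86, -13) → (-3, 2.5) − 0.1·(-86, -13) = (5.6, 3.8)
Step 2: at (5.6, 3.8), ∇h = (626.544, -55.12) → (5.6, 3.8) − 0.1·(626.544, -55.12) = (-57.0544, 9.312)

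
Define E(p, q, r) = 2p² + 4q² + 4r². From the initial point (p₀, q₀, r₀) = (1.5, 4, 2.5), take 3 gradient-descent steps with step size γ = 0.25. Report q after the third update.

-4

∇E = (4p, 8q, 8r)
(p₁, q₁, r₁) = (1.5, 4, 2.5) − 0.25·(6, 32, 20) = (0, -4, -2.5)
(p₂, q₂, r₂) = (0, -4, -2.5) − 0.25·(0, -32, -20) = (0, 4, 2.5)
(p₃, q₃, r₃) = (0, 4, 2.5) − 0.25·(0, 32, 20) = (0, -4, -2.5)
q = -4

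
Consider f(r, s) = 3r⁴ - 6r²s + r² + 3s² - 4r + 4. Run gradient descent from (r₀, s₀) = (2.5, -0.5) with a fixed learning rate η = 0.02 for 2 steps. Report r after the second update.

∇f = (12r³ - 12rs + 2r - 4, -6r² + 6s)
(r₁, s₁) = (2.5, -0.5) − 0.02·(203.5, -40.5) = (-1.57, 0.31)
(r₂, s₂) = (-1.57, 0.31) − 0.02·(-47.738316, -12.9294) = (-0.61523368, 0.568588)
r = -0.61523368

-0.61523368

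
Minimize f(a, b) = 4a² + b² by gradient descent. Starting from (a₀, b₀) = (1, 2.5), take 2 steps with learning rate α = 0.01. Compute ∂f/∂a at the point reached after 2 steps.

∇f = (8a, 2b)
(a₁, b₁) = (1, 2.5) − 0.01·(8, 5) = (0.92, 2.45)
(a₂, b₂) = (0.92, 2.45) − 0.01·(7.36, 4.9) = (0.8464, 2.401)
∂f/∂a at (0.8464, 2.401) = 6.7712

6.7712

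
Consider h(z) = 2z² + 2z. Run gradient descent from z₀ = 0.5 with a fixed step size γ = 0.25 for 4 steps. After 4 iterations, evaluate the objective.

h′(z) = 4z + 2
Step 1: h′(0.5) = 4; z₁ = 0.5 − 0.25·4 = -0.5
Step 2: h′(-0.5) = 0; z₂ = -0.5 − 0.25·0 = -0.5
Step 3: h′(-0.5) = 0; z₃ = -0.5 − 0.25·0 = -0.5
Step 4: h′(-0.5) = 0; z₄ = -0.5 − 0.25·0 = -0.5
h(-0.5) = -0.5

-0.5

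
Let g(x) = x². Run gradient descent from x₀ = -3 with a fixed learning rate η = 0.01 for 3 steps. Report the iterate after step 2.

g′(x) = 2x
Step 1: g′(-3) = -6; x₁ = -3 − 0.01·(-6) = -2.94
Step 2: g′(-2.94) = -5.88; x₂ = -2.94 − 0.01·(-5.88) = -2.8812

-2.8812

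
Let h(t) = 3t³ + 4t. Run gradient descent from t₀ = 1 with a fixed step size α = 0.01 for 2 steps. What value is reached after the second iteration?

0.761879

h′(t) = 9t² + 4
Step 1: h′(1) = 13; t₁ = 1 − 0.01·13 = 0.87
Step 2: h′(0.87) = 10.8121; t₂ = 0.87 − 0.01·10.8121 = 0.761879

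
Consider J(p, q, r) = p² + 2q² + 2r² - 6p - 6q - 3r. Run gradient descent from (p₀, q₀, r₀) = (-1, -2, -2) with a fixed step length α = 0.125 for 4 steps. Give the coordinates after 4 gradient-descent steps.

∇J = (2p - 6, 4q - 6, 4r - 3)
(p₁, q₁, r₁) = (-1, -2, -2) − 0.125·(-8, -14, -11) = (0, -0.25, -0.625)
(p₂, q₂, r₂) = (0, -0.25, -0.625) − 0.125·(-6, -7, -5.5) = (0.75, 0.625, 0.0625)
(p₃, q₃, r₃) = (0.75, 0.625, 0.0625) − 0.125·(-4.5, -3.5, -2.75) = (1.3125, 1.0625, 0.40625)
(p₄, q₄, r₄) = (1.3125, 1.0625, 0.40625) − 0.125·(-3.375, -1.75, -1.375) = (1.734375, 1.28125, 0.578125)

(1.734375, 1.28125, 0.578125)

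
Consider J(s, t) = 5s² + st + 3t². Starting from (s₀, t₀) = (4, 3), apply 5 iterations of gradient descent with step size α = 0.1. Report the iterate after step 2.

(-0.08, 0.35)

∇J = (10s + t, s + 6t)
Step 1: at (4, 3), ∇J = (43, 22) → (4, 3) − 0.1·(43, 22) = (-0.3, 0.8)
Step 2: at (-0.3, 0.8), ∇J = (-2.2, 4.5) → (-0.3, 0.8) − 0.1·(-2.2, 4.5) = (-0.08, 0.35)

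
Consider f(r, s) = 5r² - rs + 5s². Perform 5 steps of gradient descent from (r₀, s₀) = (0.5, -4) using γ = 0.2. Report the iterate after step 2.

(2.12, -4.36)

∇f = (10r - s, -r + 10s)
(r₁, s₁) = (0.5, -4) − 0.2·(9, -40.5) = (-1.3, 4.1)
(r₂, s₂) = (-1.3, 4.1) − 0.2·(-17.1, 42.3) = (2.12, -4.36)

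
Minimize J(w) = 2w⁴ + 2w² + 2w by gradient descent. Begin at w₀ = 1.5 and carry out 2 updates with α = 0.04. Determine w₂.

J′(w) = 8w³ + 4w + 2
w₁ = 1.5 − 0.04·35 = 0.1
w₂ = 0.1 − 0.04·2.408 = 0.00368

0.00368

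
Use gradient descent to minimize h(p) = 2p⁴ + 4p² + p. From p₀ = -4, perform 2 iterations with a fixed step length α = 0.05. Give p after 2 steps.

h′(p) = 8p³ + 8p + 1
Step 1: h′(-4) = -543; p₁ = -4 − 0.05·(-543) = 23.15
Step 2: h′(23.15) = 99439.047; p₂ = 23.15 − 0.05·99439.047 = -4948.80235

-4948.80235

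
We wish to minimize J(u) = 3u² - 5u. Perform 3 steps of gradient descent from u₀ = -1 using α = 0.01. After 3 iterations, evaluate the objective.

4.872853625648

J′(u) = 6u - 5
u₁ = -1 − 0.01·(-11) = -0.89
u₂ = -0.89 − 0.01·(-10.34) = -0.7866
u₃ = -0.7866 − 0.01·(-9.7196) = -0.689404
J(-0.689404) = 4.872853625648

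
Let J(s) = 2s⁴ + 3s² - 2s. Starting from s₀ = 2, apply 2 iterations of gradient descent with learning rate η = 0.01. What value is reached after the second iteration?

J′(s) = 8s³ + 6s - 2
Step 1: J′(2) = 74; s₁ = 2 − 0.01·74 = 1.26
Step 2: J′(1.26) = 21.563008; s₂ = 1.26 − 0.01·21.563008 = 1.04436992

1.04436992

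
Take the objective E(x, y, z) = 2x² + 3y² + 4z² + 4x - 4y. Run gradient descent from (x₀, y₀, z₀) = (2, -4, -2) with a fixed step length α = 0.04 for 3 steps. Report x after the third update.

0.778112

∇E = (4x + 4, 6y - 4, 8z)
Step 1: at (2, -4, -2), ∇E = (12, -28, -16) → (2, -4, -2) − 0.04·(12, -28, -16) = (1.52, -2.88, -1.36)
Step 2: at (1.52, -2.88, -1.36), ∇E = (10.08, -21.28, -10.88) → (1.52, -2.88, -1.36) − 0.04·(10.08, -21.28, -10.88) = (1.1168, -2.0288, -0.9248)
Step 3: at (1.1168, -2.0288, -0.9248), ∇E = (8.4672, -16.1728, -7.3984) → (1.1168, -2.0288, -0.9248) − 0.04·(8.4672, -16.1728, -7.3984) = (0.778112, -1.381888, -0.628864)
x = 0.778112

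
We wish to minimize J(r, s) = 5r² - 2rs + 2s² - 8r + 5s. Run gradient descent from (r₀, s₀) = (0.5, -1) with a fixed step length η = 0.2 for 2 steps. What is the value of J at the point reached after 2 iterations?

∇J = (10r - 2s - 8, -2r + 4s + 5)
Step 1: at (0.5, -1), ∇J = (-1, 0) → (0.5, -1) − 0.2·(-1, 0) = (0.7, -1)
Step 2: at (0.7, -1), ∇J = (1, -0.4) → (0.7, -1) − 0.2·(1, -0.4) = (0.5, -0.92)
J(0.5, -0.92) = -4.7372

-4.7372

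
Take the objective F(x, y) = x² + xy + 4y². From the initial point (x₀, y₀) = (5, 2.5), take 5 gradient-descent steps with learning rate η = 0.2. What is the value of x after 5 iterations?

0.4

∇F = (2x + y, x + 8y)
(x₁, y₁) = (5, 2.5) − 0.2·(12.5, 25) = (2.5, -2.5)
(x₂, y₂) = (2.5, -2.5) − 0.2·(2.5, -17.5) = (2, 1)
(x₃, y₃) = (2, 1) − 0.2·(5, 10) = (1, -1)
(x₄, y₄) = (1, -1) − 0.2·(1, -7) = (0.8, 0.4)
(x₅, y₅) = (0.8, 0.4) − 0.2·(2, 4) = (0.4, -0.4)
x = 0.4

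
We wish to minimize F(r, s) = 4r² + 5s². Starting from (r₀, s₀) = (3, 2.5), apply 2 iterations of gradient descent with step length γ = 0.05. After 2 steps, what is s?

∇F = (8r, 10s)
(r₁, s₁) = (3, 2.5) − 0.05·(24, 25) = (1.8, 1.25)
(r₂, s₂) = (1.8, 1.25) − 0.05·(14.4, 12.5) = (1.08, 0.625)
s = 0.625

0.625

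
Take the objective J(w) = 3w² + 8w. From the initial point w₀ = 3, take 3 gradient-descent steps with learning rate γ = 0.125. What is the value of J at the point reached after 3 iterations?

-5.319580078125

J′(w) = 6w + 8
Step 1: J′(3) = 26; w₁ = 3 − 0.125·26 = -0.25
Step 2: J′(-0.25) = 6.5; w₂ = -0.25 − 0.125·6.5 = -1.0625
Step 3: J′(-1.0625) = 1.625; w₃ = -1.0625 − 0.125·1.625 = -1.265625
J(-1.265625) = -5.319580078125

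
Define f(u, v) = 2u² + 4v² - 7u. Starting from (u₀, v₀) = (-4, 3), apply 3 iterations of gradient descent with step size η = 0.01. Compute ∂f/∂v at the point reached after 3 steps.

∇f = (4u - 7, 8v)
Step 1: at (-4, 3), ∇f = (-23, 24) → (-4, 3) − 0.01·(-23, 24) = (-3.77, 2.76)
Step 2: at (-3.77, 2.76), ∇f = (-22.08, 22.08) → (-3.77, 2.76) − 0.01·(-22.08, 22.08) = (-3.5492, 2.5392)
Step 3: at (-3.5492, 2.5392), ∇f = (-21.1968, 20.3136) → (-3.5492, 2.5392) − 0.01·(-21.1968, 20.3136) = (-3.337232, 2.336064)
∂f/∂v at (-3.337232, 2.336064) = 18.688512

18.688512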